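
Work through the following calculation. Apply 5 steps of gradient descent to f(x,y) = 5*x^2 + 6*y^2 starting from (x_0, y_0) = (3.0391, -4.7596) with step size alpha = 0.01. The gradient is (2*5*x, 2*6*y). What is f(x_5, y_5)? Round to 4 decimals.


Gradient descent on f(x,y) = 5*x^2 + 6*y^2.
Starting point: (3.0391, -4.7596), alpha = 0.01
Step 1: grad_x = 2*5*3.0391 = 30.391, grad_y = 2*6*-4.7596 = -57.1152
  x_1 = 3.0391 - 0.01*30.391 = 2.7352
  y_1 = -4.7596 - 0.01*-57.1152 = -4.1884
Step 2: grad_x = 2*5*2.7352 = 27.3519, grad_y = 2*6*-4.1884 = -50.2614
  x_2 = 2.7352 - 0.01*27.3519 = 2.4617
  y_2 = -4.1884 - 0.01*-50.2614 = -3.6858
Step 3: grad_x = 2*5*2.4617 = 24.6167, grad_y = 2*6*-3.6858 = -44.23
  x_3 = 2.4617 - 0.01*24.6167 = 2.2155
  y_3 = -3.6858 - 0.01*-44.23 = -3.2435
Step 4: grad_x = 2*5*2.2155 = 22.155, grad_y = 2*6*-3.2435 = -38.9224
  x_4 = 2.2155 - 0.01*22.155 = 1.994
  y_4 = -3.2435 - 0.01*-38.9224 = -2.8543
Step 5: grad_x = 2*5*1.994 = 19.9395, grad_y = 2*6*-2.8543 = -34.2517
  x_5 = 1.994 - 0.01*19.9395 = 1.7946
  y_5 = -2.8543 - 0.01*-34.2517 = -2.5118
f(1.7946, -2.5118) = 5*1.7946^2 + 6*(-2.5118)^2 = 53.9568


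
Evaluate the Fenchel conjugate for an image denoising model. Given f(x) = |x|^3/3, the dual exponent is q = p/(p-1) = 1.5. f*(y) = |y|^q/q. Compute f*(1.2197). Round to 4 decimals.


The conjugate exponent q satisfies 1/p + 1/q = 1.
p = 3, so q = 3/(3 - 1) = 1.5
|y|^q = 1.2197^1.5 = 1.347
f*(1.2197) = 1.347 / 1.5 = 0.898


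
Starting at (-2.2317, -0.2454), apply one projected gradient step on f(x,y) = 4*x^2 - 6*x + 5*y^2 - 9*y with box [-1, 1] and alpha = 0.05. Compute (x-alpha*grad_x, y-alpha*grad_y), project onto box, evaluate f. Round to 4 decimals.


Step 1: Compute gradient at (-2.2317, -0.2454).
grad_x = 2*4*-2.2317 - 6 = -23.8536
grad_y = 2*5*-0.2454 - 9 = -11.454
Step 2: Gradient step.
x_raw = -2.2317 - 0.05*-23.8536 = -1.039
y_raw = -0.2454 - 0.05*-11.454 = 0.3273
Step 3: Project onto [-1, 1].
x_proj = clip(-1.039) = -1.0
y_proj = clip(0.3273) = 0.3273
Step 4: Evaluate f.
f(-1.0, 0.3273) = 7.5899


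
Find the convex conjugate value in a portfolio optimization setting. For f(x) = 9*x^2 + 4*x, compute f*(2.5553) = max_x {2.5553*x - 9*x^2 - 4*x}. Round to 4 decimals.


f*(y) = sup_x {y*x - a*x^2 - b*x} = sup_x {(y-b)*x - a*x^2}
FOC: (y - b) - 2a*x = 0 => x* = (y - b)/(2a)
x* = (2.5553 - 4)/(2*9) = -0.0803
f*(2.5553) = (y-b)^2/(4a) = (2.5553 - 4)^2/(4*9)
= 2.0872/36 = 0.058


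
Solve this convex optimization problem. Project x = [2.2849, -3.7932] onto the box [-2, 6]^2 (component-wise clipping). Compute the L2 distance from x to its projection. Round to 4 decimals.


Project each component onto [-2, 6].
clip(2.2849) = 2.2849, clip(-3.7932) = -2.0
Projection = [2.2849, -2.0]
Squared diffs: [0.0, 3.2156]
Distance = sqrt(3.2156) = 1.7932


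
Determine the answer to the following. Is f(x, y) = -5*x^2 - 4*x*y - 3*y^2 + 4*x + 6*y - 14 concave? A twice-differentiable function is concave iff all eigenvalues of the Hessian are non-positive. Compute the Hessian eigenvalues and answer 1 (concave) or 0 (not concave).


The Hessian of f(x,y) = -5*x^2 - 4*x*y - 3*y^2 + 4*x + 6*y - 14 is:
H = [[-10, -4], [-4, -6]]
Trace = -10 - 6 = -16
Determinant = -10*-6 - (-4)^2 = 44
Discriminant = (-16)^2 - 4*44 = 80.0
Eigenvalues: lambda_1 = -12.4721, lambda_2 = -3.5279
The function is concave.

1


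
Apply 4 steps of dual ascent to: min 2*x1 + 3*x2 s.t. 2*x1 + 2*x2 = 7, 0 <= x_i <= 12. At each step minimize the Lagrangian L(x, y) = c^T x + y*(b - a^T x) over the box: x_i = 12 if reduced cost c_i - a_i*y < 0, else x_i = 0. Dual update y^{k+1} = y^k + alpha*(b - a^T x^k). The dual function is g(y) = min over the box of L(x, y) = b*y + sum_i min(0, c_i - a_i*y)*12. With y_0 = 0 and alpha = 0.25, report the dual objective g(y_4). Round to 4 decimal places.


Dual ascent for LP: min 2*x1 + 3*x2, 2*x1 + 2*x2 = 7, 0 <= x_i <= 12
Step 1: y^k = 0.0, reduced costs: (2.0, 3.0)
  x^k = (0.0, 0.0), subgradient = b - a^T x = 7.0
  y^{k+1} = 0.0 + 0.25*7.0 = 1.75
Step 2: y^k = 1.75, reduced costs: (-1.5, -0.5)
  x^k = (12.0, 12.0), subgradient = b - a^T x = -41.0
  y^{k+1} = 1.75 + 0.25*-41.0 = -8.5
Step 3: y^k = -8.5, reduced costs: (19.0, 20.0)
  x^k = (0.0, 0.0), subgradient = b - a^T x = 7.0
  y^{k+1} = -8.5 + 0.25*7.0 = -6.75
Step 4: y^k = -6.75, reduced costs: (15.5, 16.5)
  x^k = (0.0, 0.0), subgradient = b - a^T x = 7.0
  y^{k+1} = -6.75 + 0.25*7.0 = -5.0
Dual objective at y_4 = -5.0: reduced costs (12.0, 13.0), box minimizer x = (0.0, 0.0)
g(y_4) = b*y + (c1 - a1*y)*x1 + (c2 - a2*y)*x2 = 7*(-5.0) + 12.0*0.0 + 13.0*0.0 = -35.0 + 0.0 + 0.0 = -35.0


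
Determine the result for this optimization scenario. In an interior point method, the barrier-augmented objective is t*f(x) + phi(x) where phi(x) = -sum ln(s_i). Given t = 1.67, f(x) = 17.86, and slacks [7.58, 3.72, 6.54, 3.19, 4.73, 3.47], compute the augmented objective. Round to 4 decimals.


Step 1: Compute log-barrier.
ln values: [2.0255, 1.3137, 1.8779, 1.16, 1.5539, 1.2442]
phi = -(2.0255 + 1.3137 + 1.8779 + 1.16 + 1.5539 + 1.2442) = -9.1753
Step 2: Compute augmented objective.
t*f(x) = 1.67*17.86 = 29.8262
Total = 29.8262 - 9.1753 = 20.6509


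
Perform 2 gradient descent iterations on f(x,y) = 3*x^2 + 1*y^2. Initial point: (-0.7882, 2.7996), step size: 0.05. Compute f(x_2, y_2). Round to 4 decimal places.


Gradient descent on f(x,y) = 3*x^2 + 1*y^2.
Starting point: (-0.7882, 2.7996), alpha = 0.05
Step 1: grad_x = 2*3*-0.7882 = -4.7292, grad_y = 2*1*2.7996 = 5.5992
  x_1 = -0.7882 - 0.05*-4.7292 = -0.5517
  y_1 = 2.7996 - 0.05*5.5992 = 2.5196
Step 2: grad_x = 2*3*-0.5517 = -3.3104, grad_y = 2*1*2.5196 = 5.0393
  x_2 = -0.5517 - 0.05*-3.3104 = -0.3862
  y_2 = 2.5196 - 0.05*5.0393 = 2.2677
f(-0.3862, 2.2677) = 3*(-0.3862)^2 + 1*2.2677^2 = 5.5898


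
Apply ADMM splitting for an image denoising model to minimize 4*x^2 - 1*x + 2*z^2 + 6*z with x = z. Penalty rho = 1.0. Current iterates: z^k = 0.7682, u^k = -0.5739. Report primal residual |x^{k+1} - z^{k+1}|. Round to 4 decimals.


ADMM iteration with rho = 1.0, z^k = 0.7682, u^k = -0.5739
Step 1: x-update.
Minimize 4*x^2 - 1*x + (1.0/2)*(x - 0.7682 - 0.5739)^2
FOC: (2*4 + 1.0)*x = 1 + 1.0*(0.7682 + 0.5739)
x^{k+1} = 0.2602
Step 2: z-update.
Minimize 2*z^2 + 6*z + (1.0/2)*(0.2602 - z - 0.5739)^2
FOC: (2*2 + 1.0)*z = -6 + 1.0*(0.2602 - 0.5739)
z^{k+1} = -1.2627
Step 3: u-update.
u^{k+1} = -0.5739 + 0.2602 + 1.2627 = 0.9491
Step 4: Primal residual = |0.2602 + 1.2627| = 1.523


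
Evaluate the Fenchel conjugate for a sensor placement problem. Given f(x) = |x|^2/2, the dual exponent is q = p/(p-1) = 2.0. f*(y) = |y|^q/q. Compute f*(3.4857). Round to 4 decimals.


The conjugate exponent q satisfies 1/p + 1/q = 1.
p = 2, so q = 2/(2 - 1) = 2.0
|y|^q = 3.4857^2.0 = 12.1501
f*(3.4857) = 12.1501 / 2.0 = 6.0751


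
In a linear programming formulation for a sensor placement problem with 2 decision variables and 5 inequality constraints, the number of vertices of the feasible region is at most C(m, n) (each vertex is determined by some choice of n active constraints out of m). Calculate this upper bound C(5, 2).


Each vertex corresponds to some choice of n active constraints out of m, so the number of vertices is at most C(m, n) = m! / (n!(m-n)!).
m = 5, n = 2
Numerator: 5 * 4
Denominator: 2! = 2
C(5, 2) = 10


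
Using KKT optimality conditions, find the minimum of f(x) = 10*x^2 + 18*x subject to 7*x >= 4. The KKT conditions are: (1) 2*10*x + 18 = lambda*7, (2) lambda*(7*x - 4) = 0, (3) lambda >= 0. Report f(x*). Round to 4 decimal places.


Step 1: Try lambda = 0 (constraint inactive).
x_unc = -18/(2*10) = -0.9
Check: 7*-0.9 = -6.3 < 4 -- violated!
Step 2: Constraint must be active: 7*x = 4
x* = 4/7 = 0.5714 (rounded; the exact value 4/7 is used below)
lambda = (2*10*(4/7) + 18)/7 = 4.2041
Step 3: Compute optimal value.
f(x*) = 10*(4/7)^2 + 18*(4/7) = 13.551


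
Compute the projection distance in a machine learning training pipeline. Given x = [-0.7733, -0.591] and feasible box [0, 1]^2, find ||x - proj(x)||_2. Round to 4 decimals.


Project each component onto [0, 1].
clip(-0.7733) = 0.0, clip(-0.591) = 0.0
Projection = [0.0, 0.0]
Squared diffs: [0.598, 0.3493]
Distance = sqrt(0.9473) = 0.9733


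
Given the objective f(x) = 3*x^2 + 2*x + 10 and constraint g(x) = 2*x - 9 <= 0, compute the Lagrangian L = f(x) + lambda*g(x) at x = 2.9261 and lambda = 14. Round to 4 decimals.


Step 1: Evaluate f(x).
f(2.9261) = 3*2.9261^2 + 2*2.9261 + 10 = 41.5384
Step 2: Evaluate g(x).
g(2.9261) = 2*2.9261 - 9 = -3.1478
Step 3: Compute Lagrangian.
L = 41.5384 + 14*-3.1478 = -2.5308


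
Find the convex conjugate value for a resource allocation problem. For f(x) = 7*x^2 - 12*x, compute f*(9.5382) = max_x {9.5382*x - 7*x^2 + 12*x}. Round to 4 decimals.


f*(y) = sup_x {y*x - a*x^2 - b*x} = sup_x {(y-b)*x - a*x^2}
FOC: (y - b) - 2a*x = 0 => x* = (y - b)/(2a)
x* = (9.5382 + 12)/(2*7) = 1.5384
f*(9.5382) = (y-b)^2/(4a) = (9.5382 + 12)^2/(4*7)
= 463.8941/28 = 16.5676


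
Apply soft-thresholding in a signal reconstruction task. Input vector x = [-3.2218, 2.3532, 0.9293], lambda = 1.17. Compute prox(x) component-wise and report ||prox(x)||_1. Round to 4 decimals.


Soft-thresholding with lambda = 1.17:
prox(-3.2218) = sign(-3.2218)*max(|-3.2218| - 1.17, 0) = -2.0518
prox(2.3532) = sign(2.3532)*max(|2.3532| - 1.17, 0) = 1.1832
prox(0.9293) = sign(0.9293)*max(|0.9293| - 1.17, 0) = 0.0
prox(x) = [-2.0518, 1.1832, 0.0]
||prox(x)||_1 = 2.0518 + 1.1832 + 0.0 = 3.235


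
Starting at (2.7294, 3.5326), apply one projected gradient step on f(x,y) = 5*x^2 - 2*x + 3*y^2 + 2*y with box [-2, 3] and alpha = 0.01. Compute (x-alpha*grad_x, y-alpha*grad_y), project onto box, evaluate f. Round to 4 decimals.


Step 1: Compute gradient at (2.7294, 3.5326).
grad_x = 2*5*2.7294 - 2 = 25.294
grad_y = 2*3*3.5326 + 2 = 23.1956
Step 2: Gradient step.
x_raw = 2.7294 - 0.01*25.294 = 2.4765
y_raw = 3.5326 - 0.01*23.1956 = 3.3006
Step 3: Project onto [-2, 3].
x_proj = clip(2.4765) = 2.4765
y_proj = clip(3.3006) = 3.0
Step 4: Evaluate f.
f(2.4765, 3.0) = 58.7114


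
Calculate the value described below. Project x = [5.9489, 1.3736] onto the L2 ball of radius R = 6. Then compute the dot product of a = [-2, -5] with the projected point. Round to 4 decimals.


Step 1: Compute ||x|| (intermediates to 6 decimals).
||x|| = sqrt(5.9489^2 + 1.3736^2) = 6.105423
Step 2: Project.
Since ||x|| > R, scale = R/||x|| = 6/6.105423 = 0.982733, proj(x) = scale * x
proj(x) = [5.84618, 1.349882]
Step 3: Dot product.
a^T * proj(x) = -2*5.84618 - 5*1.349882 = -18.4418


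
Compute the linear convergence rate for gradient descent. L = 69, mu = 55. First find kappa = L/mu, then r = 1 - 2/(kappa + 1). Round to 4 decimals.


Step 1: Compute the condition number.
kappa = L/mu = 69/55 = 1.2545
Step 2: Compute the convergence rate.
r = 1 - 2/(kappa + 1) = 1 - 2*mu/(L + mu) = (L - mu)/(L + mu) = 14/124 = 0.1129


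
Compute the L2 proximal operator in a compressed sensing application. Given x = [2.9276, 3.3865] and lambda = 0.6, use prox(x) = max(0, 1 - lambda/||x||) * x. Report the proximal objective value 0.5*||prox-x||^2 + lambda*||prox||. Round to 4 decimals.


Step 1: Compute ||x||.
||x|| = 4.4765
Step 2: Compute scaling factor.
scale = max(0, 1 - 0.6/4.4765) = 0.866
Step 3: prox(x) = [2.5352, 2.9326]
||prox(x)|| = 3.8765
Step 4: Proximal objective.
0.5*||prox-x||^2 = 0.18
lambda*||prox|| = 2.3259
Total = 2.5059


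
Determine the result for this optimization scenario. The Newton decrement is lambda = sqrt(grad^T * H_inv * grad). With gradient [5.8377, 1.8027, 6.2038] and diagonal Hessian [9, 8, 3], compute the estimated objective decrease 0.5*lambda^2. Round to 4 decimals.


Step 1: H is diagonal, so H^(-1) * g = [0.6486, 0.2253, 2.0679].
Step 2: g^T H^(-1) g = sum_i g_i^2 / H_ii
  = (5.8377)^2/9 + (1.8027)^2/8 + (6.2038)^2/3
  = 3.7865 + 0.4062 + 12.829 = 17.0218
Step 3: Objective decrease = 0.5 * g^T H^(-1) g = 8.5109


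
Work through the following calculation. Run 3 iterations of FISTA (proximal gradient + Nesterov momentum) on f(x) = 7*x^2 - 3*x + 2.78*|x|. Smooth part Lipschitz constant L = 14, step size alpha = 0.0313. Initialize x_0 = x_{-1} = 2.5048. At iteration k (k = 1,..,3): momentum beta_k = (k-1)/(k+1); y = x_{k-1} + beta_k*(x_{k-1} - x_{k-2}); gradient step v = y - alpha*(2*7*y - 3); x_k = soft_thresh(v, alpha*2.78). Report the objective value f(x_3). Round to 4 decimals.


FISTA on f(x) = 7*x^2 - 3*x + 2.78*|x|
L = 14, alpha = 0.0313
Iteration 1: beta = 0.0, y = 2.5048 + 0.0*(2.5048 - 2.5048) = 2.5048
  grad(y) = 32.0672, v = y - alpha*grad = 1.5011
  prox(v) = soft_thresh(1.5011, 0.087) = 1.4141
Iteration 2: beta = 0.3333, y = 1.4141 + 0.3333*(1.4141 - 2.5048) = 1.0505
  grad(y) = 11.7071, v = y - alpha*grad = 0.6841
  prox(v) = soft_thresh(0.6841, 0.087) = 0.5971
Iteration 3: beta = 0.5, y = 0.5971 + 0.5*(0.5971 - 1.4141) = 0.1886
  grad(y) = -0.3603, v = y - alpha*grad = 0.1998
  prox(v) = soft_thresh(0.1998, 0.087) = 0.1128
f(x_3) = 7*0.1128^2 - 3*0.1128 + 2.78*|0.1128| = 0.0643


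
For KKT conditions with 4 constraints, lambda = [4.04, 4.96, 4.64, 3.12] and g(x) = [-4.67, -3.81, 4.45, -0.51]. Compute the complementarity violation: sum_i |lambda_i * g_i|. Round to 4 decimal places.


KKT complementary slackness check:
lambda_1 * g_1 = 4.04 * -4.67 = -18.8668
lambda_2 * g_2 = 4.96 * -3.81 = -18.8976
lambda_3 * g_3 = 4.64 * 4.45 = 20.648
lambda_4 * g_4 = 3.12 * -0.51 = -1.5912
Total violation = 18.8668 + 18.8976 + 20.648 + 1.5912 = 60.0036


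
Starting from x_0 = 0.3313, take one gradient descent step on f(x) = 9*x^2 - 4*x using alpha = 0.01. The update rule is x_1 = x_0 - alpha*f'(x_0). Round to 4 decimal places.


We compute the gradient at x_0 and apply the update.
f'(x) = 18*x - 4
f'(0.3313) = 18*0.3313 - 4 = 1.9634
x_1 = 0.3313 - 0.01*1.9634 = 0.3117


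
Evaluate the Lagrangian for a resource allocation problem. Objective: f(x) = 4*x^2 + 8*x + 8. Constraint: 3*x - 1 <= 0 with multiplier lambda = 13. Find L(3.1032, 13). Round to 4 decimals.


Step 1: Evaluate f(x).
f(3.1032) = 4*3.1032^2 + 8*3.1032 + 8 = 71.345
Step 2: Evaluate g(x).
g(3.1032) = 3*3.1032 - 1 = 8.3096
Step 3: Compute Lagrangian.
L = 71.345 + 13*8.3096 = 179.3698


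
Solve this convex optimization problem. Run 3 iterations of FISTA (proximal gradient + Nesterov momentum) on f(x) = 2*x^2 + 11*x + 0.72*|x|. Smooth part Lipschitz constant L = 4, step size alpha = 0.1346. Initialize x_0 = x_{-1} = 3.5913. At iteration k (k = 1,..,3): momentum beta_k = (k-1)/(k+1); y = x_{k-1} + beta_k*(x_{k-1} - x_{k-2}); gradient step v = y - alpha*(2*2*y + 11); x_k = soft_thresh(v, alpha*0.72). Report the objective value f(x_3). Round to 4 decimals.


FISTA on f(x) = 2*x^2 + 11*x + 0.72*|x|
L = 4, alpha = 0.1346
Iteration 1: beta = 0.0, y = 3.5913 + 0.0*(3.5913 - 3.5913) = 3.5913
  grad(y) = 25.3652, v = y - alpha*grad = 0.1771
  prox(v) = soft_thresh(0.1771, 0.0969) = 0.0802
Iteration 2: beta = 0.3333, y = 0.0802 + 0.3333*(0.0802 - 3.5913) = -1.0901
  grad(y) = 6.6395, v = y - alpha*grad = -1.9838
  prox(v) = soft_thresh(-1.9838, 0.0969) = -1.8869
Iteration 3: beta = 0.5, y = -1.8869 + 0.5*(-1.8869 - 0.0802) = -2.8704
  grad(y) = -0.4818, v = y - alpha*grad = -2.8056
  prox(v) = soft_thresh(-2.8056, 0.0969) = -2.7087
f(x_3) = 2*(-2.7087)^2 + 11*(-2.7087) + 0.72*|-2.7087| = -13.1713


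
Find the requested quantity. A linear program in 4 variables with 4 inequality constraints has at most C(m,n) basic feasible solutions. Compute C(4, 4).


Each vertex corresponds to some choice of n active constraints out of m, so the number of vertices is at most C(m, n) = m! / (n!(m-n)!).
m = 4, n = 4
Numerator: 4 * 3 * 2 * 1
Denominator: 4! = 24
C(4, 4) = 1


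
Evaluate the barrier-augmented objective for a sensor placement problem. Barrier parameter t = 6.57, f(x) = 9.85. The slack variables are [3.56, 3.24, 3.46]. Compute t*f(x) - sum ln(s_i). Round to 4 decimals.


Step 1: Compute log-barrier.
ln values: [1.2698, 1.1756, 1.2413]
phi = -(1.2698 + 1.1756 + 1.2413) = -3.6866
Step 2: Compute augmented objective.
t*f(x) = 6.57*9.85 = 64.7145
Total = 64.7145 - 3.6866 = 61.0279


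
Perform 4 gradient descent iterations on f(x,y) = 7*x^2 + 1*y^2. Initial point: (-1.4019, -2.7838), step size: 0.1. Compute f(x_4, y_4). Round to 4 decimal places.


Gradient descent on f(x,y) = 7*x^2 + 1*y^2.
Starting point: (-1.4019, -2.7838), alpha = 0.1
Step 1: grad_x = 2*7*-1.4019 = -19.6266, grad_y = 2*1*-2.7838 = -5.5676
  x_1 = -1.4019 - 0.1*-19.6266 = 0.5608
  y_1 = -2.7838 - 0.1*-5.5676 = -2.227
Step 2: grad_x = 2*7*0.5608 = 7.8506, grad_y = 2*1*-2.227 = -4.4541
  x_2 = 0.5608 - 0.1*7.8506 = -0.2243
  y_2 = -2.227 - 0.1*-4.4541 = -1.7816
Step 3: grad_x = 2*7*-0.2243 = -3.1403, grad_y = 2*1*-1.7816 = -3.5633
  x_3 = -0.2243 - 0.1*-3.1403 = 0.0897
  y_3 = -1.7816 - 0.1*-3.5633 = -1.4253
Step 4: grad_x = 2*7*0.0897 = 1.2561, grad_y = 2*1*-1.4253 = -2.8506
  x_4 = 0.0897 - 0.1*1.2561 = -0.0359
  y_4 = -1.4253 - 0.1*-2.8506 = -1.1402
f(-0.0359, -1.1402) = 7*(-0.0359)^2 + 1*(-1.1402)^2 = 1.3092


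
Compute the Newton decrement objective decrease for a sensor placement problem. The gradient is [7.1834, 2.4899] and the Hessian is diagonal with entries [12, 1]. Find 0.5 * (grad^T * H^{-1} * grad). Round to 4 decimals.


Step 1: H is diagonal, so H^(-1) * g = [0.5986, 2.4899].
Step 2: g^T H^(-1) g = sum_i g_i^2 / H_ii
  = (7.1834)^2/12 + (2.4899)^2/1
  = 4.3001 + 6.1996 = 10.4997
Step 3: Objective decrease = 0.5 * g^T H^(-1) g = 5.2499


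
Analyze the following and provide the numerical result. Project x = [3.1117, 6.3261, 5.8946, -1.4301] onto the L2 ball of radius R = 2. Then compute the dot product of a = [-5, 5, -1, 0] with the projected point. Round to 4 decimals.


Step 1: Compute ||x|| (intermediates to 6 decimals).
||x|| = sqrt(3.1117^2 + 6.3261^2 + 5.8946^2 + (-1.4301)^2) = 9.3002
Step 2: Project.
Since ||x|| > R, scale = R/||x|| = 2/9.3002 = 0.215049, proj(x) = scale * x
proj(x) = [0.669168, 1.360421, 1.267628, -0.307542]
Step 3: Dot product.
a^T * proj(x) = -5*0.669168 + 5*1.360421 - 1*1.267628 + 0*(-0.307542) = 2.1886


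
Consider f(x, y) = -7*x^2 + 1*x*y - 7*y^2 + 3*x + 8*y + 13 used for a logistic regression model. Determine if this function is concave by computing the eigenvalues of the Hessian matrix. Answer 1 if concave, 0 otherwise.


The Hessian of f(x,y) = -7*x^2 + 1*x*y - 7*y^2 + 3*x + 8*y + 13 is:
H = [[-14, 1], [1, -14]]
Trace = -14 - 14 = -28
Determinant = -14*-14 - (1)^2 = 195
Discriminant = (-28)^2 - 4*195 = 4.0
Eigenvalues: lambda_1 = -15.0, lambda_2 = -13.0
The function is concave.

1


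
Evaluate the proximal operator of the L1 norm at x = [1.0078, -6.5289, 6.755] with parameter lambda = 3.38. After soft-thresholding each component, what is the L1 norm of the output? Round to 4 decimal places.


Soft-thresholding with lambda = 3.38:
prox(1.0078) = sign(1.0078)*max(|1.0078| - 3.38, 0) = 0.0
prox(-6.5289) = sign(-6.5289)*max(|-6.5289| - 3.38, 0) = -3.1489
prox(6.755) = sign(6.755)*max(|6.755| - 3.38, 0) = 3.375
prox(x) = [0.0, -3.1489, 3.375]
||prox(x)||_1 = 0.0 + 3.1489 + 3.375 = 6.5239


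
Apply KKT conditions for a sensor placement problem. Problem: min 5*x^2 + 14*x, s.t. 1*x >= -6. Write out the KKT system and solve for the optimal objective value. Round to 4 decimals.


Step 1: Try lambda = 0 (constraint inactive).
Stationarity: 2*5*x + 14 = 0
x* = -14/(2*5) = -1.4
Check constraint: 1*-1.4 = -1.4 >= -6 -- satisfied.
Step 2: Compute optimal value.
f(x*) = 5*(-1.4)^2 + 14*(-1.4) = -9.8


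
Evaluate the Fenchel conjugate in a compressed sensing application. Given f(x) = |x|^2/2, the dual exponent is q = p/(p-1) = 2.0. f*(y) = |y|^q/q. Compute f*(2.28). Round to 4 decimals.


The conjugate exponent q satisfies 1/p + 1/q = 1.
p = 2, so q = 2/(2 - 1) = 2.0
|y|^q = 2.28^2.0 = 5.1984
f*(2.28) = 5.1984 / 2.0 = 2.5992


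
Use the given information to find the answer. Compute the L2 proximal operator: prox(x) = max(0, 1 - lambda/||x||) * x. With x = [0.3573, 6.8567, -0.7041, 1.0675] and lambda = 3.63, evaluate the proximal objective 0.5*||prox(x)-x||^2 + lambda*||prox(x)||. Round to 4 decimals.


Step 1: Compute ||x||.
||x|| = 6.9841
Step 2: Compute scaling factor.
scale = max(0, 1 - 3.63/6.9841) = 0.4802
Step 3: prox(x) = [0.1716, 3.2929, -0.3381, 0.5127]
||prox(x)|| = 3.3541
Step 4: Proximal objective.
0.5*||prox-x||^2 = 6.5885
lambda*||prox|| = 12.1754
Total = 18.7637


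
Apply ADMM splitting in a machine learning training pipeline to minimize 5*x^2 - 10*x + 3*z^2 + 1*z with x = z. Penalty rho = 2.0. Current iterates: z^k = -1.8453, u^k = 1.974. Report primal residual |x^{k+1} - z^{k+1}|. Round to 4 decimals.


ADMM iteration with rho = 2.0, z^k = -1.8453, u^k = 1.974
Step 1: x-update.
Minimize 5*x^2 - 10*x + (2.0/2)*(x + 1.8453 + 1.974)^2
FOC: (2*5 + 2.0)*x = 10 + 2.0*(-1.8453 - 1.974)
x^{k+1} = 0.1968
Step 2: z-update.
Minimize 3*z^2 + 1*z + (2.0/2)*(0.1968 - z + 1.974)^2
FOC: (2*3 + 2.0)*z = -1 + 2.0*(0.1968 + 1.974)
z^{k+1} = 0.4177
Step 3: u-update.
u^{k+1} = 1.974 + 0.1968 - 0.4177 = 1.7531
Step 4: Primal residual = |0.1968 - 0.4177| = 0.2209


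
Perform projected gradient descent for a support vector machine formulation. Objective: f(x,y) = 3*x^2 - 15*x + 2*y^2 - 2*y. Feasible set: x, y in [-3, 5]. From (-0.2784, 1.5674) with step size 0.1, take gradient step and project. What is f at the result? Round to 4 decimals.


Step 1: Compute gradient at (-0.2784, 1.5674).
grad_x = 2*3*-0.2784 - 15 = -16.6704
grad_y = 2*2*1.5674 - 2 = 4.2696
Step 2: Gradient step.
x_raw = -0.2784 - 0.1*-16.6704 = 1.3886
y_raw = 1.5674 - 0.1*4.2696 = 1.1404
Step 3: Project onto [-3, 5].
x_proj = clip(1.3886) = 1.3886
y_proj = clip(1.1404) = 1.1404
Step 4: Evaluate f.
f(1.3886, 1.1404) = -14.7243


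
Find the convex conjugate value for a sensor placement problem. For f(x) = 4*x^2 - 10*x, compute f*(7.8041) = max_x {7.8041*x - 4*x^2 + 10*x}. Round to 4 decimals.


f*(y) = sup_x {y*x - a*x^2 - b*x} = sup_x {(y-b)*x - a*x^2}
FOC: (y - b) - 2a*x = 0 => x* = (y - b)/(2a)
x* = (7.8041 + 10)/(2*4) = 2.2255
f*(7.8041) = (y-b)^2/(4a) = (7.8041 + 10)^2/(4*4)
= 316.986/16 = 19.8116


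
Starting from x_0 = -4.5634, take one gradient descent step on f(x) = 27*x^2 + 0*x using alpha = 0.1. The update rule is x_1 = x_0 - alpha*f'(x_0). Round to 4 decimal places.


We compute the gradient at x_0 and apply the update.
f'(x) = 54*x + 0
f'(-4.5634) = 54*-4.5634 + 0 = -246.4236
x_1 = -4.5634 - 0.1*-246.4236 = 20.079


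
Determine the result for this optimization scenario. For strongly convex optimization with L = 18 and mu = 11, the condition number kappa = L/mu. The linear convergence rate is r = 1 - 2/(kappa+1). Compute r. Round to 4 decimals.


Step 1: Compute the condition number.
kappa = L/mu = 18/11 = 1.6364
Step 2: Compute the convergence rate.
r = 1 - 2/(kappa + 1) = 1 - 2*mu/(L + mu) = (L - mu)/(L + mu) = 7/29 = 0.2414


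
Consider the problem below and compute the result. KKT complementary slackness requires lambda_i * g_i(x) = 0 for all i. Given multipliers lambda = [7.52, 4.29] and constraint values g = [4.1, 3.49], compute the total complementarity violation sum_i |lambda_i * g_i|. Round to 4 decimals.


KKT complementary slackness check:
lambda_1 * g_1 = 7.52 * 4.1 = 30.832
lambda_2 * g_2 = 4.29 * 3.49 = 14.9721
Total violation = 30.832 + 14.9721 = 45.8041


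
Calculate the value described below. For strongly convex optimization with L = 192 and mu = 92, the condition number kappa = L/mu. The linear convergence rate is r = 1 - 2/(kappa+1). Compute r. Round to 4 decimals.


Step 1: Compute the condition number.
kappa = L/mu = 192/92 = 2.087
Step 2: Compute the convergence rate.
r = 1 - 2/(kappa + 1) = 1 - 2*mu/(L + mu) = (L - mu)/(L + mu) = 100/284 = 0.3521


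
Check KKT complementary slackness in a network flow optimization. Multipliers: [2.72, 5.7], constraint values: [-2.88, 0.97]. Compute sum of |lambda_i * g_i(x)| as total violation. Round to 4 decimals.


KKT complementary slackness check:
lambda_1 * g_1 = 2.72 * -2.88 = -7.8336
lambda_2 * g_2 = 5.7 * 0.97 = 5.529
Total violation = 7.8336 + 5.529 = 13.3626


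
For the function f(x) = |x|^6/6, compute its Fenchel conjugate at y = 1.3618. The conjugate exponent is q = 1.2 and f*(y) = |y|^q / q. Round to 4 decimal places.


The conjugate exponent q satisfies 1/p + 1/q = 1.
p = 6, so q = 6/(6 - 1) = 1.2
|y|^q = 1.3618^1.2 = 1.4486
f*(1.3618) = 1.4486 / 1.2 = 1.2071


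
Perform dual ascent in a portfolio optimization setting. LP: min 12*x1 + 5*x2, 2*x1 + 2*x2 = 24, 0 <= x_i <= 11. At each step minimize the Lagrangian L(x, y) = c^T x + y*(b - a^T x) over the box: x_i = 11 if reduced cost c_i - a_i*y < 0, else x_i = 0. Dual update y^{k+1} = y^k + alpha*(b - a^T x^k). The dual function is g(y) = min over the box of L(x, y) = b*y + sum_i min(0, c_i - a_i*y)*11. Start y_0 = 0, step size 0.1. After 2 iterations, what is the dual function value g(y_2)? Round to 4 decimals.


Dual ascent for LP: min 12*x1 + 5*x2, 2*x1 + 2*x2 = 24, 0 <= x_i <= 11
Step 1: y^k = 0.0, reduced costs: (12.0, 5.0)
  x^k = (0.0, 0.0), subgradient = b - a^T x = 24.0
  y^{k+1} = 0.0 + 0.1*24.0 = 2.4
Step 2: y^k = 2.4, reduced costs: (7.2, 0.2)
  x^k = (0.0, 0.0), subgradient = b - a^T x = 24.0
  y^{k+1} = 2.4 + 0.1*24.0 = 4.8
Dual objective at y_2 = 4.8: reduced costs (2.4, -4.6), box minimizer x = (0.0, 11.0)
g(y_2) = b*y + (c1 - a1*y)*x1 + (c2 - a2*y)*x2 = 24*4.8 + 2.4*0.0 + (-4.6)*11.0 = 115.2 + 0.0 - 50.6 = 64.6


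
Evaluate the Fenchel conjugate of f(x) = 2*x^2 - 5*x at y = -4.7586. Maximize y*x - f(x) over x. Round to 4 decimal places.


f*(y) = sup_x {y*x - a*x^2 - b*x} = sup_x {(y-b)*x - a*x^2}
FOC: (y - b) - 2a*x = 0 => x* = (y - b)/(2a)
x* = (-4.7586 + 5)/(2*2) = 0.0604
f*(-4.7586) = (y-b)^2/(4a) = (-4.7586 + 5)^2/(4*2)
= 0.0583/8 = 0.0073


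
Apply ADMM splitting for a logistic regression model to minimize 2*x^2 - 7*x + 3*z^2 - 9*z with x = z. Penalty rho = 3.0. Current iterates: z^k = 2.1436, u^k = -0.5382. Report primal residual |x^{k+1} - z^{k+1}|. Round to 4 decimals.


ADMM iteration with rho = 3.0, z^k = 2.1436, u^k = -0.5382
Step 1: x-update.
Minimize 2*x^2 - 7*x + (3.0/2)*(x - 2.1436 - 0.5382)^2
FOC: (2*2 + 3.0)*x = 7 + 3.0*(2.1436 + 0.5382)
x^{k+1} = 2.1493
Step 2: z-update.
Minimize 3*z^2 - 9*z + (3.0/2)*(2.1493 - z - 0.5382)^2
FOC: (2*3 + 3.0)*z = 9 + 3.0*(2.1493 - 0.5382)
z^{k+1} = 1.537
Step 3: u-update.
u^{k+1} = -0.5382 + 2.1493 - 1.537 = 0.0741
Step 4: Primal residual = |2.1493 - 1.537| = 0.6123


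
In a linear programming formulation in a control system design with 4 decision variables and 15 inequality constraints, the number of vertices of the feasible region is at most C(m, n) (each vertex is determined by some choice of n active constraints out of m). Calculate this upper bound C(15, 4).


Each vertex corresponds to some choice of n active constraints out of m, so the number of vertices is at most C(m, n) = m! / (n!(m-n)!).
m = 15, n = 4
Numerator: 15 * 14 * 13 * 12
Denominator: 4! = 24
C(15, 4) = 1365


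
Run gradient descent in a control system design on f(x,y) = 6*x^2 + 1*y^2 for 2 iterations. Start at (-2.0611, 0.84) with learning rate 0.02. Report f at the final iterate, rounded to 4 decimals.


Gradient descent on f(x,y) = 6*x^2 + 1*y^2.
Starting point: (-2.0611, 0.84), alpha = 0.02
Step 1: grad_x = 2*6*-2.0611 = -24.7332, grad_y = 2*1*0.84 = 1.68
  x_1 = -2.0611 - 0.02*-24.7332 = -1.5664
  y_1 = 0.84 - 0.02*1.68 = 0.8064
Step 2: grad_x = 2*6*-1.5664 = -18.7972, grad_y = 2*1*0.8064 = 1.6128
  x_2 = -1.5664 - 0.02*-18.7972 = -1.1905
  y_2 = 0.8064 - 0.02*1.6128 = 0.7741
f(-1.1905, 0.7741) = 6*(-1.1905)^2 + 1*0.7741^2 = 9.1029


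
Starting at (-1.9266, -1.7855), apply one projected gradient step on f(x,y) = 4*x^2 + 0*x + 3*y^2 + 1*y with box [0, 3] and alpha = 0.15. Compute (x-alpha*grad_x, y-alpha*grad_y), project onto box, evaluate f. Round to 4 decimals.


Step 1: Compute gradient at (-1.9266, -1.7855).
grad_x = 2*4*-1.9266 + 0 = -15.4128
grad_y = 2*3*-1.7855 + 1 = -9.713
Step 2: Gradient step.
x_raw = -1.9266 - 0.15*-15.4128 = 0.3853
y_raw = -1.7855 - 0.15*-9.713 = -0.3286
Step 3: Project onto [0, 3].
x_proj = clip(0.3853) = 0.3853
y_proj = clip(-0.3286) = 0.0
Step 4: Evaluate f.
f(0.3853, 0.0) = 0.5939


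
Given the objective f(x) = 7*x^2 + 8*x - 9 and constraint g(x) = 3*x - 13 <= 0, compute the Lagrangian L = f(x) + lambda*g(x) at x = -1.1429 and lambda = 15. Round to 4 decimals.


Step 1: Evaluate f(x).
f(-1.1429) = 7*(-1.1429)^2 + 8*(-1.1429) - 9 = -8.9997
Step 2: Evaluate g(x).
g(-1.1429) = 3*-1.1429 - 13 = -16.4287
Step 3: Compute Lagrangian.
L = -8.9997 + 15*-16.4287 = -255.4302


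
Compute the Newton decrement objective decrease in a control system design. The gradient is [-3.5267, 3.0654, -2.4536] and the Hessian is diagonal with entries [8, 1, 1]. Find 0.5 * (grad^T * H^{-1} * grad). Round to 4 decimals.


Step 1: H is diagonal, so H^(-1) * g = [-0.4408, 3.0654, -2.4536].
Step 2: g^T H^(-1) g = sum_i g_i^2 / H_ii
  = (-3.5267)^2/8 + (3.0654)^2/1 + (-2.4536)^2/1
  = 1.5547 + 9.3967 + 6.0202 = 16.9715
Step 3: Objective decrease = 0.5 * g^T H^(-1) g = 8.4858


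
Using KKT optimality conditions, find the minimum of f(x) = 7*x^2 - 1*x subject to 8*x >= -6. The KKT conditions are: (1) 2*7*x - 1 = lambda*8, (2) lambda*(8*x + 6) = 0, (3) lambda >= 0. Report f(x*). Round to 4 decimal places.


Step 1: Try lambda = 0 (constraint inactive).
Stationarity: 2*7*x - 1 = 0
x* = 1/(2*7) = 1/14 = 0.0714 (rounded; the exact value 1/14 is used below)
Check constraint: 8*0.0714 = 0.5712 >= -6 -- satisfied.
Step 2: Compute optimal value.
f(x*) = 7*(1/14)^2 - 1*(1/14) = -0.0357


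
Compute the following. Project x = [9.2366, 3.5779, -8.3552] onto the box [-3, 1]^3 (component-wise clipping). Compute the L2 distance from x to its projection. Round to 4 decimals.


Project each component onto [-3, 1].
clip(9.2366) = 1.0, clip(3.5779) = 1.0, clip(-8.3552) = -3.0
Projection = [1.0, 1.0, -3.0]
Squared diffs: [67.8416, 6.6456, 28.6782]
Distance = sqrt(103.1654) = 10.157


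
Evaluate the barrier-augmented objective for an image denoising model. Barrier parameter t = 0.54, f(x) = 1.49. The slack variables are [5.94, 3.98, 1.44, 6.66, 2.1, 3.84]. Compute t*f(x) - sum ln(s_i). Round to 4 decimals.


Step 1: Compute log-barrier.
ln values: [1.7817, 1.3813, 0.3646, 1.8961, 0.7419, 1.3455]
phi = -(1.7817 + 1.3813 + 0.3646 + 1.8961 + 0.7419 + 1.3455) = -7.5112
Step 2: Compute augmented objective.
t*f(x) = 0.54*1.49 = 0.8046
Total = 0.8046 - 7.5112 = -6.7066


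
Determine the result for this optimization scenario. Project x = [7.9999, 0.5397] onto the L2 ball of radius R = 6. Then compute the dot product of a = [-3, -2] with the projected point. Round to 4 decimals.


Step 1: Compute ||x|| (intermediates to 6 decimals).
||x|| = sqrt(7.9999^2 + 0.5397^2) = 8.018084
Step 2: Project.
Since ||x|| > R, scale = R/||x|| = 6/8.018084 = 0.748308, proj(x) = scale * x
proj(x) = [5.986389, 0.403862]
Step 3: Dot product.
a^T * proj(x) = -3*5.986389 - 2*0.403862 = -18.7669


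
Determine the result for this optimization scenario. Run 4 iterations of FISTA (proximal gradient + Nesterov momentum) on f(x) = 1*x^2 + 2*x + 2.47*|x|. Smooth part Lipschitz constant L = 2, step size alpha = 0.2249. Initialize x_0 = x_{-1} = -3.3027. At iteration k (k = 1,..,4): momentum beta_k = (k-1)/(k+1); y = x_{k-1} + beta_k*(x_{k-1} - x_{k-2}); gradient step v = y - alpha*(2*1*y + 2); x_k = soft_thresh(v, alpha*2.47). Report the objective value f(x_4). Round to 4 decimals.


FISTA on f(x) = 1*x^2 + 2*x + 2.47*|x|
L = 2, alpha = 0.2249
Iteration 1: beta = 0.0, y = -3.3027 + 0.0*(-3.3027 + 3.3027) = -3.3027
  grad(y) = -4.6054, v = y - alpha*grad = -2.2669
  prox(v) = soft_thresh(-2.2669, 0.5555) = -1.7114
Iteration 2: beta = 0.3333, y = -1.7114 + 0.3333*(-1.7114 + 3.3027) = -1.181
  grad(y) = -0.362, v = y - alpha*grad = -1.0996
  prox(v) = soft_thresh(-1.0996, 0.5555) = -0.5441
Iteration 3: beta = 0.5, y = -0.5441 + 0.5*(-0.5441 + 1.7114) = 0.0396
  grad(y) = 2.0792, v = y - alpha*grad = -0.428
  prox(v) = soft_thresh(-0.428, 0.5555) = 0.0
Iteration 4: beta = 0.6, y = 0.0 + 0.6*(0.0 + 0.5441) = 0.3265
  grad(y) = 2.6529, v = y - alpha*grad = -0.2702
  prox(v) = soft_thresh(-0.2702, 0.5555) = 0.0
f(x_4) = 1*0.0^2 + 2*0.0 + 2.47*|0.0| = 0.0


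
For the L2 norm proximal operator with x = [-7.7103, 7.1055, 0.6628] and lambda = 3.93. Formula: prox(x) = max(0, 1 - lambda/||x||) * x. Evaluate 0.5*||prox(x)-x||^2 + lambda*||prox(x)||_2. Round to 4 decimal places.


Step 1: Compute ||x||.
||x|| = 10.506
Step 2: Compute scaling factor.
scale = max(0, 1 - 3.93/10.506) = 0.6259
Step 3: prox(x) = [-4.8261, 4.4475, 0.4149]
||prox(x)|| = 6.576
Step 4: Proximal objective.
0.5*||prox-x||^2 = 7.7225
lambda*||prox|| = 25.8437
Total = 33.5662


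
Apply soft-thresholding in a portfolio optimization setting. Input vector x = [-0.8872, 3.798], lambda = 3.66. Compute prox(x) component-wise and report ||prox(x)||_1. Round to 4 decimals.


Soft-thresholding with lambda = 3.66:
prox(-0.8872) = sign(-0.8872)*max(|-0.8872| - 3.66, 0) = 0.0
prox(3.798) = sign(3.798)*max(|3.798| - 3.66, 0) = 0.138
prox(x) = [0.0, 0.138]
||prox(x)||_1 = 0.0 + 0.138 = 0.138


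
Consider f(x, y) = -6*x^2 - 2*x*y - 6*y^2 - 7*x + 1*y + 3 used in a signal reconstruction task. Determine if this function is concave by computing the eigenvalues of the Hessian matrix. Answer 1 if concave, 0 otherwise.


The Hessian of f(x,y) = -6*x^2 - 2*x*y - 6*y^2 - 7*x + 1*y + 3 is:
H = [[-12, -2], [-2, -12]]
Trace = -12 - 12 = -24
Determinant = -12*-12 - (-2)^2 = 140
Discriminant = (-24)^2 - 4*140 = 16.0
Eigenvalues: lambda_1 = -14.0, lambda_2 = -10.0
The function is concave.

1


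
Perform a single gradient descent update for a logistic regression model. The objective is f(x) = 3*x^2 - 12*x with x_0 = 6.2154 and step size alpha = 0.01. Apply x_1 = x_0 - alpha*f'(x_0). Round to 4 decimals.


We compute the gradient at x_0 and apply the update.
f'(x) = 6*x - 12
f'(6.2154) = 6*6.2154 - 12 = 25.2924
x_1 = 6.2154 - 0.01*25.2924 = 5.9625


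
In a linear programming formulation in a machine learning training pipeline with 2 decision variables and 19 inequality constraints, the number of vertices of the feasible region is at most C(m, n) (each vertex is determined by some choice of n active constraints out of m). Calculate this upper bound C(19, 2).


Each vertex corresponds to some choice of n active constraints out of m, so the number of vertices is at most C(m, n) = m! / (n!(m-n)!).
m = 19, n = 2
Numerator: 19 * 18
Denominator: 2! = 2
C(19, 2) = 171


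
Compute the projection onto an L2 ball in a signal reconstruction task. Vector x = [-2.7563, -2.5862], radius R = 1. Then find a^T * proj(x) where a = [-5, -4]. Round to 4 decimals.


Step 1: Compute ||x|| (intermediates to 6 decimals).
||x|| = sqrt((-2.7563)^2 + (-2.5862)^2) = 3.779632
Step 2: Project.
Since ||x|| > R, scale = R/||x|| = 1/3.779632 = 0.264576, proj(x) = scale * x
proj(x) = [-0.729251, -0.684246]
Step 3: Dot product.
a^T * proj(x) = -5*(-0.729251) - 4*(-0.684246) = 6.3832


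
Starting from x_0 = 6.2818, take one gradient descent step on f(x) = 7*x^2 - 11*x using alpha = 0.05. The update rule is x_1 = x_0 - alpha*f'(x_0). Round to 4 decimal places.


We compute the gradient at x_0 and apply the update.
f'(x) = 14*x - 11
f'(6.2818) = 14*6.2818 - 11 = 76.9452
x_1 = 6.2818 - 0.05*76.9452 = 2.4345


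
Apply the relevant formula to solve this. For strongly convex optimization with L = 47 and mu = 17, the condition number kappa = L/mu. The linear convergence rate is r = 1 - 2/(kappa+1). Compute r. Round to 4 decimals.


Step 1: Compute the condition number.
kappa = L/mu = 47/17 = 2.7647
Step 2: Compute the convergence rate.
r = 1 - 2/(kappa + 1) = 1 - 2*mu/(L + mu) = (L - mu)/(L + mu) = 30/64 = 0.4688


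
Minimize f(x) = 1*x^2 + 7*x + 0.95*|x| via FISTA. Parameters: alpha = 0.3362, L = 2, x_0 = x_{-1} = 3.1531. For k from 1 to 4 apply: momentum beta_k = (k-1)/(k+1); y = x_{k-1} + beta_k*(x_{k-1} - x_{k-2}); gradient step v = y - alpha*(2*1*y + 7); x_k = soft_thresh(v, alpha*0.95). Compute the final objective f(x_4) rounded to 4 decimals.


FISTA on f(x) = 1*x^2 + 7*x + 0.95*|x|
L = 2, alpha = 0.3362
Iteration 1: beta = 0.0, y = 3.1531 + 0.0*(3.1531 - 3.1531) = 3.1531
  grad(y) = 13.3062, v = y - alpha*grad = -1.3204
  prox(v) = soft_thresh(-1.3204, 0.3194) = -1.0011
Iteration 2: beta = 0.3333, y = -1.0011 + 0.3333*(-1.0011 - 3.1531) = -2.3858
  grad(y) = 2.2285, v = y - alpha*grad = -3.135
  prox(v) = soft_thresh(-3.135, 0.3194) = -2.8156
Iteration 3: beta = 0.5, y = -2.8156 + 0.5*(-2.8156 + 1.0011) = -3.7229
  grad(y) = -0.4457, v = y - alpha*grad = -3.573
  prox(v) = soft_thresh(-3.573, 0.3194) = -3.2536
Iteration 4: beta = 0.6, y = -3.2536 + 0.6*(-3.2536 + 2.8156) = -3.5164
  grad(y) = -0.0329, v = y - alpha*grad = -3.5054
  prox(v) = soft_thresh(-3.5054, 0.3194) = -3.186
f(x_4) = 1*(-3.186)^2 + 7*(-3.186) + 0.95*|-3.186| = -9.1247


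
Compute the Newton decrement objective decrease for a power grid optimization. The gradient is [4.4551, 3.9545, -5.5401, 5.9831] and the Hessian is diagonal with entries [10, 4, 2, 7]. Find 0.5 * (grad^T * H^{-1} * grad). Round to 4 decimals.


Step 1: H is diagonal, so H^(-1) * g = [0.4455, 0.9886, -2.7701, 0.8547].
Step 2: g^T H^(-1) g = sum_i g_i^2 / H_ii
  = (4.4551)^2/10 + (3.9545)^2/4 + (-5.5401)^2/2 + (5.9831)^2/7
  = 1.9848 + 3.9095 + 15.3464 + 5.1139 = 26.3546
Step 3: Objective decrease = 0.5 * g^T H^(-1) g = 13.1773


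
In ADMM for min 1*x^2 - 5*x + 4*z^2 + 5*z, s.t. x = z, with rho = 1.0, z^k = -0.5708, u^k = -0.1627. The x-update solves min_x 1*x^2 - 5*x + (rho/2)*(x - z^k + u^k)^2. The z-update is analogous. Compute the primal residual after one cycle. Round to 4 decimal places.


ADMM iteration with rho = 1.0, z^k = -0.5708, u^k = -0.1627
Step 1: x-update.
Minimize 1*x^2 - 5*x + (1.0/2)*(x + 0.5708 - 0.1627)^2
FOC: (2*1 + 1.0)*x = 5 + 1.0*(-0.5708 + 0.1627)
x^{k+1} = 1.5306
Step 2: z-update.
Minimize 4*z^2 + 5*z + (1.0/2)*(1.5306 - z - 0.1627)^2
FOC: (2*4 + 1.0)*z = -5 + 1.0*(1.5306 - 0.1627)
z^{k+1} = -0.4036
Step 3: u-update.
u^{k+1} = -0.1627 + 1.5306 + 0.4036 = 1.7715
Step 4: Primal residual = |1.5306 + 0.4036| = 1.9342


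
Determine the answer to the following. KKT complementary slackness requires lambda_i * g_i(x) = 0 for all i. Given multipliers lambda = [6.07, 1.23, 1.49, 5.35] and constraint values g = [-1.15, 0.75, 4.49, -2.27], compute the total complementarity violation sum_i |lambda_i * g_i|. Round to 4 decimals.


KKT complementary slackness check:
lambda_1 * g_1 = 6.07 * -1.15 = -6.9805
lambda_2 * g_2 = 1.23 * 0.75 = 0.9225
lambda_3 * g_3 = 1.49 * 4.49 = 6.6901
lambda_4 * g_4 = 5.35 * -2.27 = -12.1445
Total violation = 6.9805 + 0.9225 + 6.6901 + 12.1445 = 26.7376


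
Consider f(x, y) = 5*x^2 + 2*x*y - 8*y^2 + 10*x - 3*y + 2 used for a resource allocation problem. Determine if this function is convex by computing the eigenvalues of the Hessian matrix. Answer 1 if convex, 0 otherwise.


The Hessian of f(x,y) = 5*x^2 + 2*x*y - 8*y^2 + 10*x - 3*y + 2 is:
H = [[10, 2], [2, -16]]
Trace = 10 - 16 = -6
Determinant = 10*-16 - (2)^2 = -164
Discriminant = (-6)^2 - 4*-164 = 692.0
Eigenvalues: lambda_1 = -16.1529, lambda_2 = 10.1529
The function is not convex.

0


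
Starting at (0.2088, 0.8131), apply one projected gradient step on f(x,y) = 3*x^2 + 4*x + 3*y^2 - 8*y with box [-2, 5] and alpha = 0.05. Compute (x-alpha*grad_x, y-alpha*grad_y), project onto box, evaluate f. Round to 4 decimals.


Step 1: Compute gradient at (0.2088, 0.8131).
grad_x = 2*3*0.2088 + 4 = 5.2528
grad_y = 2*3*0.8131 - 8 = -3.1214
Step 2: Gradient step.
x_raw = 0.2088 - 0.05*5.2528 = -0.0538
y_raw = 0.8131 - 0.05*-3.1214 = 0.9692
Step 3: Project onto [-2, 5].
x_proj = clip(-0.0538) = -0.0538
y_proj = clip(0.9692) = 0.9692
Step 4: Evaluate f.
f(-0.0538, 0.9692) = -5.1422


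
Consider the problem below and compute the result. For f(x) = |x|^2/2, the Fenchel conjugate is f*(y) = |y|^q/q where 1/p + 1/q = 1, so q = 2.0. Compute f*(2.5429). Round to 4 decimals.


The conjugate exponent q satisfies 1/p + 1/q = 1.
p = 2, so q = 2/(2 - 1) = 2.0
|y|^q = 2.5429^2.0 = 6.4663
f*(2.5429) = 6.4663 / 2.0 = 3.2332
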